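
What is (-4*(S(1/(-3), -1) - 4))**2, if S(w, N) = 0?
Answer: 256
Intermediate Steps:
(-4*(S(1/(-3), -1) - 4))**2 = (-4*(0 - 4))**2 = (-4*(-4))**2 = 16**2 = 256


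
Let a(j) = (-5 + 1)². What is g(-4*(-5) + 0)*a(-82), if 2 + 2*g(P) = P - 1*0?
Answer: 144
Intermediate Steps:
g(P) = -1 + P/2 (g(P) = -1 + (P - 1*0)/2 = -1 + (P + 0)/2 = -1 + P/2)
a(j) = 16 (a(j) = (-4)² = 16)
g(-4*(-5) + 0)*a(-82) = (-1 + (-4*(-5) + 0)/2)*16 = (-1 + (20 + 0)/2)*16 = (-1 + (½)*20)*16 = (-1 + 10)*16 = 9*16 = 144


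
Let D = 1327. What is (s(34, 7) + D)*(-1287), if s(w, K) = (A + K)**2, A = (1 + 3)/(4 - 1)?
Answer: -1797224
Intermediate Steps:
A = 4/3 ≈ 1.3333
s(w, K) = (4/3 + K)**2
(s(34, 7) + D)*(-1287) = ((4 + 3*7)**2/9 + 1327)*(-1287) = ((4 + 21)**2/9 + 1327)*(-1287) = ((1/9)*25**2 + 1327)*(-1287) = ((1/9)*625 + 1327)*(-1287) = (625/9 + 1327)*(-1287) = (12568/9)*(-1287) = -1797224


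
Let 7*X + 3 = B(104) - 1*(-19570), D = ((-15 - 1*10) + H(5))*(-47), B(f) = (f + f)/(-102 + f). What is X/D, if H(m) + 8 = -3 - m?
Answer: 19671/13489 ≈ 1.4583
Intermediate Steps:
H(m) = -11 - m (H(m) = -8 + (-3 - m) = -11 - m)
B(f) = 2*f/(-102 + f) (B(f) = (2*f)/(-102 + f) = 2*f/(-102 + f))
D = 1927 (D = ((-15 - 1*10) + (-11 - 1*5))*(-47) = ((-15 - 10) + (-11 - 5))*(-47) = (-25 - 16)*(-47) = -41*(-47) = 1927)
X = 19671/7 (X = -3/7 + (2*104/(-102 + 104) - 1*(-19570))/7 = -3/7 + (2*104/2 + 19570)/7 = -3/7 + (2*104*(½) + 19570)/7 = -3/7 + (104 + 19570)/7 = -3/7 + (⅐)*19674 = -3/7 + 19674/7 = 19671/7 ≈ 2810.1)
X/D = (19671/7)/1927 = (19671/7)*(1/1927) = 19671/13489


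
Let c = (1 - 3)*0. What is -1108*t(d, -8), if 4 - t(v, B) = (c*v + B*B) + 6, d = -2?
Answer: 73128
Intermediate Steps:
c = 0 (c = -2*0 = 0)
t(v, B) = -2 - B² (t(v, B) = 4 - ((0*v + B*B) + 6) = 4 - ((0 + B²) + 6) = 4 - (B² + 6) = 4 - (6 + B²) = 4 + (-6 - B²) = -2 - B²)
-1108*t(d, -8) = -1108*(-2 - 1*(-8)²) = -1108*(-2 - 1*64) = -1108*(-2 - 64) = -1108*(-66) = 73128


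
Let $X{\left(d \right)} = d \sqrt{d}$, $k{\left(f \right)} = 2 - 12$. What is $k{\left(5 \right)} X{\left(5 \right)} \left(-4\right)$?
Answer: $200 \sqrt{5} \approx 447.21$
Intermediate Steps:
$k{\left(f \right)} = -10$ ($k{\left(f \right)} = 2 - 12 = -10$)
$X{\left(d \right)} = d^{\frac{3}{2}}$
$k{\left(5 \right)} X{\left(5 \right)} \left(-4\right) = - 10 \cdot 5^{\frac{3}{2}} \left(-4\right) = - 10 \cdot 5 \sqrt{5} \left(-4\right) = - 50 \sqrt{5} \left(-4\right) = 200 \sqrt{5}$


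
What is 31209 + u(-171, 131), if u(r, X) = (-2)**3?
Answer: 31201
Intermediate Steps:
u(r, X) = -8
31209 + u(-171, 131) = 31209 - 8 = 31201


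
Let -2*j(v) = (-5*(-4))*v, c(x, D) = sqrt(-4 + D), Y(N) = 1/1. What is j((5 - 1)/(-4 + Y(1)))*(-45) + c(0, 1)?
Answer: -600 + I*sqrt(3) ≈ -600.0 + 1.732*I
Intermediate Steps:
Y(N) = 1
j(v) = -10*v (j(v) = -(-5*(-4))*v/2 = -10*v)
j((5 - 1)/(-4 + Y(1)))*(-45) + c(0, 1) = -10*(5 - 1)/(-4 + 1)*(-45) + sqrt(-4 + 1) = -40/(-3)*(-45) + sqrt(-3) = -40*(-1)/3*(-45) + I*sqrt(3) = -10*(-4/3)*(-45) + I*sqrt(3) = (40/3)*(-45) + I*sqrt(3) = -600 + I*sqrt(3)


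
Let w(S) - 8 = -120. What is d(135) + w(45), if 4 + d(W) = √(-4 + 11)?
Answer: -116 + √7 ≈ -113.35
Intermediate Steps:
d(W) = -4 + √7 (d(W) = -4 + √(-4 + 11) = -4 + √7)
w(S) = -112 (w(S) = 8 - 120 = -112)
d(135) + w(45) = (-4 + √7) - 112 = -116 + √7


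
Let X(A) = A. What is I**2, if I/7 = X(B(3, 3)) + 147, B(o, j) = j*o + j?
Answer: 1238769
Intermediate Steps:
B(o, j) = j + j*o
I = 1113 (I = 7*(3*(1 + 3) + 147) = 7*(3*4 + 147) = 7*(12 + 147) = 7*159 = 1113)
I**2 = 1113**2 = 1238769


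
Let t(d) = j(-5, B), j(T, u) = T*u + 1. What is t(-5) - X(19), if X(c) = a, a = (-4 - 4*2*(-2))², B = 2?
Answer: -153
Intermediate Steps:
j(T, u) = 1 + T*u
t(d) = -9 (t(d) = 1 - 5*2 = 1 - 10 = -9)
a = 144 (a = (-4 - 8*(-2))² = (-4 + 16)² = 12² = 144)
X(c) = 144
t(-5) - X(19) = -9 - 1*144 = -9 - 144 = -153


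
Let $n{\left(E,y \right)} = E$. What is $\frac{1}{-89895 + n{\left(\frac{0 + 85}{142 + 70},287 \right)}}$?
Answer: $- \frac{212}{19057655} \approx -1.1124 \cdot 10^{-5}$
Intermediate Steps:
$\frac{1}{-89895 + n{\left(\frac{0 + 85}{142 + 70},287 \right)}} = \frac{1}{-89895 + \frac{0 + 85}{142 + 70}} = \frac{1}{-89895 + \frac{85}{212}} = \frac{1}{- \frac{19057655}{212}} = - \frac{212}{19057655}$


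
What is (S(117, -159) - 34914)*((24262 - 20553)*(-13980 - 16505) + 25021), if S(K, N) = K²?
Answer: 2399355588900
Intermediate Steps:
(S(117, -159) - 34914)*((24262 - 20553)*(-13980 - 16505) + 25021) = (117² - 34914)*((24262 - 20553)*(-13980 - 16505) + 25021) = (13689 - 34914)*(3709*(-30485) + 25021) = -21225*(-113068865 + 25021) = -21225*(-113043844) = 2399355588900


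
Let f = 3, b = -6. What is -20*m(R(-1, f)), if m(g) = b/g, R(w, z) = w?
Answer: -120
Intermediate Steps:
m(g) = -6/g
-20*m(R(-1, f)) = -(-120)/(-1) = -(-120)*(-1) = -20*6 = -120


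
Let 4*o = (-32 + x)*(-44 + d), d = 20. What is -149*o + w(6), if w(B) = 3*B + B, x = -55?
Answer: -77754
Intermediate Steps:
o = 522 (o = ((-32 - 55)*(-44 + 20))/4 = (-87*(-24))/4 = (¼)*2088 = 522)
w(B) = 4*B
-149*o + w(6) = -149*522 + 4*6 = -77778 + 24 = -77754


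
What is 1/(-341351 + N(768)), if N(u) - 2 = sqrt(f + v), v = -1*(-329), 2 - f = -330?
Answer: -341349/116519139140 - sqrt(661)/116519139140 ≈ -2.9298e-6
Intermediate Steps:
f = 332 (f = 2 - 1*(-330) = 2 + 330 = 332)
v = 329
N(u) = 2 + sqrt(661) (N(u) = 2 + sqrt(332 + 329) = 2 + sqrt(661))
1/(-341351 + N(768)) = 1/(-341351 + (2 + sqrt(661))) = 1/(-341349 + sqrt(661))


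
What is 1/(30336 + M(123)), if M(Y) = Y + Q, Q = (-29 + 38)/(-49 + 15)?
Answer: 34/1035597 ≈ 3.2831e-5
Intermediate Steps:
Q = -9/34 (Q = 9/(-34) = 9*(-1/34) = -9/34 ≈ -0.26471)
M(Y) = -9/34 + Y (M(Y) = Y - 9/34 = -9/34 + Y)
1/(30336 + M(123)) = 1/(30336 + (-9/34 + 123)) = 1/(30336 + 4173/34) = 1/(1035597/34) = 34/1035597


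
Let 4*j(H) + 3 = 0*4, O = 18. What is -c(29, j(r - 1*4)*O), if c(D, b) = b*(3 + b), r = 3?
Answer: -567/4 ≈ -141.75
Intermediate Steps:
j(H) = -¾ (j(H) = -¾ + (0*4)/4 = -¾ + (¼)*0 = -¾ + 0 = -¾)
-c(29, j(r - 1*4)*O) = -(-¾*18)*(3 - ¾*18) = -(-27)*(3 - 27/2)/2 = -(-27)*(-21)/(2*2) = -1*567/4 = -567/4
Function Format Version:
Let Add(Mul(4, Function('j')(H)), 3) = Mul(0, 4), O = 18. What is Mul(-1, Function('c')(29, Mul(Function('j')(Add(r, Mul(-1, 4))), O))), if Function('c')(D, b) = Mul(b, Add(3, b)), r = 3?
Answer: Rational(-567, 4) ≈ -141.75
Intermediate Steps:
Function('j')(H) = Rational(-3, 4) (Function('j')(H) = Add(Rational(-3, 4), Mul(Rational(1, 4), Mul(0, 4))) = Add(Rational(-3, 4), Mul(Rational(1, 4), 0)) = Add(Rational(-3, 4), 0) = Rational(-3, 4))
Mul(-1, Function('c')(29, Mul(Function('j')(Add(r, Mul(-1, 4))), O))) = Mul(-1, Mul(Mul(Rational(-3, 4), 18), Add(3, Mul(Rational(-3, 4), 18)))) = Mul(-1, Mul(Rational(-27, 2), Add(3, Rational(-27, 2)))) = Mul(-1, Mul(Rational(-27, 2), Rational(-21, 2))) = Mul(-1, Rational(567, 4)) = Rational(-567, 4)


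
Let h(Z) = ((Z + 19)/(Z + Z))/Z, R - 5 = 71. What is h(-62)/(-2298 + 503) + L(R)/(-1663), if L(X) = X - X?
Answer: 43/13799960 ≈ 3.1160e-6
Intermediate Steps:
R = 76 (R = 5 + 71 = 76)
L(X) = 0
h(Z) = (19 + Z)/(2*Z²) (h(Z) = ((19 + Z)/((2*Z)))/Z = ((19 + Z)*(1/(2*Z)))/Z = ((19 + Z)/(2*Z))/Z = (19 + Z)/(2*Z²))
h(-62)/(-2298 + 503) + L(R)/(-1663) = ((½)*(19 - 62)/(-62)²)/(-2298 + 503) + 0/(-1663) = ((½)*(1/3844)*(-43))/(-1795) + 0*(-1/1663) = -43/7688*(-1/1795) + 0 = 43/13799960 + 0 = 43/13799960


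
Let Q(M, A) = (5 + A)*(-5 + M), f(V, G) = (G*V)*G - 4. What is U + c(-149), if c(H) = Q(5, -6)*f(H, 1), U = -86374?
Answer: -86374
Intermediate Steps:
f(V, G) = -4 + V*G**2 (f(V, G) = V*G**2 - 4 = -4 + V*G**2)
Q(M, A) = (-5 + M)*(5 + A)
c(H) = 0 (c(H) = (-25 - 5*(-6) + 5*5 - 6*5)*(-4 + H*1**2) = (-25 + 30 + 25 - 30)*(-4 + H*1) = 0*(-4 + H) = 0)
U + c(-149) = -86374 + 0 = -86374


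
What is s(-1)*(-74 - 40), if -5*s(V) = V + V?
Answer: -228/5 ≈ -45.600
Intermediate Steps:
s(V) = -2*V/5 (s(V) = -(V + V)/5 = -2*V/5)
s(-1)*(-74 - 40) = (-⅖*(-1))*(-74 - 40) = (⅖)*(-114) = -228/5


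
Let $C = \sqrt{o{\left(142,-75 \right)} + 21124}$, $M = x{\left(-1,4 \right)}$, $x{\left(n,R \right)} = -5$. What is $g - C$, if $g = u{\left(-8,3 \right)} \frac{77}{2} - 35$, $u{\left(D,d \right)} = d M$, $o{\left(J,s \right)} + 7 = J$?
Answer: $- \frac{1225}{2} - \sqrt{21259} \approx -758.3$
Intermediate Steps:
$o{\left(J,s \right)} = -7 + J$
$M = -5$
$u{\left(D,d \right)} = - 5 d$ ($u{\left(D,d \right)} = d \left(-5\right) = - 5 d$)
$g = - \frac{1225}{2}$ ($g = \left(-5\right) 3 \cdot \frac{77}{2} - 35 = - 15 \cdot 77 \cdot \frac{1}{2} - 35 = \left(-15\right) \frac{77}{2} - 35 = - \frac{1155}{2} - 35 = - \frac{1225}{2} \approx -612.5$)
$C = \sqrt{21259}$ ($C = \sqrt{\left(-7 + 142\right) + 21124} = \sqrt{135 + 21124} = \sqrt{21259} \approx 145.8$)
$g - C = - \frac{1225}{2} - \sqrt{21259}$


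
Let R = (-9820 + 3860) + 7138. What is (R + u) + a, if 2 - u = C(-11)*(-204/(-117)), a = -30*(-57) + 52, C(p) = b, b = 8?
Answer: 114194/39 ≈ 2928.1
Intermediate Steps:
C(p) = 8
R = 1178 (R = -5960 + 7138 = 1178)
a = 1762 (a = 1710 + 52 = 1762)
u = -466/39 (u = 2 - 8*(-204/(-117)) = 2 - 8*(-204*(-1/117)) = 2 - 8*68/39 = 2 - 1*544/39 = 2 - 544/39 = -466/39 ≈ -11.949)
(R + u) + a = (1178 - 466/39) + 1762 = 45476/39 + 1762 = 114194/39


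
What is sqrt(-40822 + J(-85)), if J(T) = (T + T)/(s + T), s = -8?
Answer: 38*I*sqrt(244497)/93 ≈ 202.04*I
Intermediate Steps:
J(T) = 2*T/(-8 + T) (J(T) = (T + T)/(-8 + T) = (2*T)/(-8 + T) = 2*T/(-8 + T))
sqrt(-40822 + J(-85)) = sqrt(-40822 + 2*(-85)/(-8 - 85)) = sqrt(-40822 + 2*(-85)/(-93)) = sqrt(-40822 + 2*(-85)*(-1/93)) = sqrt(-40822 + 170/93) = sqrt(-3796276/93) = 38*I*sqrt(244497)/93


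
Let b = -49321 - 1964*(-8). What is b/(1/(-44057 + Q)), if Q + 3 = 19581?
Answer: 822714711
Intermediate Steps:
Q = 19578 (Q = -3 + 19581 = 19578)
b = -33609 (b = -49321 - 1*(-15712) = -49321 + 15712 = -33609)
b/(1/(-44057 + Q)) = -33609/(1/(-44057 + 19578)) = -33609/(1/(-24479)) = -33609/(-1/24479) = -33609*(-24479) = 822714711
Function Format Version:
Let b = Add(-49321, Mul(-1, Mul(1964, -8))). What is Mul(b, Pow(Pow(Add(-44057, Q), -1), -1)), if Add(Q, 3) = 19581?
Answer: 822714711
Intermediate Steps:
Q = 19578 (Q = Add(-3, 19581) = 19578)
b = -33609 (b = Add(-49321, Mul(-1, -15712)) = Add(-49321, 15712) = -33609)
Mul(b, Pow(Pow(Add(-44057, Q), -1), -1)) = Mul(-33609, Pow(Pow(Add(-44057, 19578), -1), -1)) = Mul(-33609, Pow(Pow(-24479, -1), -1)) = Mul(-33609, Pow(Rational(-1, 24479), -1)) = Mul(-33609, -24479) = 822714711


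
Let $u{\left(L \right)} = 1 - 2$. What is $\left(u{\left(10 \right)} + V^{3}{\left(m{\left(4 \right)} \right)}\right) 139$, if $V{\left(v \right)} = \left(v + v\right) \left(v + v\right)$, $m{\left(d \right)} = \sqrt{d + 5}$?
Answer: $6485045$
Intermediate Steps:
$u{\left(L \right)} = -1$
$m{\left(d \right)} = \sqrt{5 + d}$
$V{\left(v \right)} = 4 v^{2}$ ($V{\left(v \right)} = 2 v 2 v = 4 v^{2}$)
$\left(u{\left(10 \right)} + V^{3}{\left(m{\left(4 \right)} \right)}\right) 139 = \left(-1 + \left(4 \left(\sqrt{5 + 4}\right)^{2}\right)^{3}\right) 139 = \left(-1 + \left(4 \left(\sqrt{9}\right)^{2}\right)^{3}\right) 139 = \left(-1 + \left(4 \cdot 3^{2}\right)^{3}\right) 139 = \left(-1 + \left(4 \cdot 9\right)^{3}\right) 139 = \left(-1 + 36^{3}\right) 139 = \left(-1 + 46656\right) 139 = 46655 \cdot 139 = 6485045$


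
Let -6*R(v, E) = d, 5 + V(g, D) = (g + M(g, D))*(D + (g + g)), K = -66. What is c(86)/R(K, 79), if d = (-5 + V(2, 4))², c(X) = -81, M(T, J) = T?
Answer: 243/242 ≈ 1.0041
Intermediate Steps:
V(g, D) = -5 + 2*g*(D + 2*g) (V(g, D) = -5 + (g + g)*(D + (g + g)) = -5 + (2*g)*(D + 2*g) = -5 + 2*g*(D + 2*g))
d = 484 (d = (-5 + (-5 + 4*2² + 2*4*2))² = (-5 + (-5 + 4*4 + 16))² = (-5 + (-5 + 16 + 16))² = (-5 + 27)² = 22² = 484)
R(v, E) = -242/3 (R(v, E) = -⅙*484 = -242/3)
c(86)/R(K, 79) = -81/(-242/3) = -81*(-3/242) = 243/242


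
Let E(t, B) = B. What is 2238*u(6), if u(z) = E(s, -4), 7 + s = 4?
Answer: -8952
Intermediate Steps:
s = -3 (s = -7 + 4 = -3)
u(z) = -4
2238*u(6) = 2238*(-4) = -8952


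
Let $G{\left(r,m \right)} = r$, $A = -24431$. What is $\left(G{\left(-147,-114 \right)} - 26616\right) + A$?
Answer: $-51194$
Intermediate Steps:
$\left(G{\left(-147,-114 \right)} - 26616\right) + A = \left(-147 - 26616\right) - 24431 = -26763 - 24431 = -51194$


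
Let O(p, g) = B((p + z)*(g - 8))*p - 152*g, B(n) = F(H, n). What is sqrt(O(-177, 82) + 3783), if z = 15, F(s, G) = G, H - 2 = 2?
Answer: sqrt(2113195) ≈ 1453.7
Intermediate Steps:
H = 4 (H = 2 + 2 = 4)
B(n) = n
O(p, g) = -152*g + p*(-8 + g)*(15 + p) (O(p, g) = ((p + 15)*(g - 8))*p - 152*g = ((15 + p)*(-8 + g))*p - 152*g = ((-8 + g)*(15 + p))*p - 152*g = p*(-8 + g)*(15 + p) - 152*g = -152*g + p*(-8 + g)*(15 + p))
sqrt(O(-177, 82) + 3783) = sqrt((-152*82 - 177*(-120 - 8*(-177) + 15*82 + 82*(-177))) + 3783) = sqrt((-12464 - 177*(-120 + 1416 + 1230 - 14514)) + 3783) = sqrt((-12464 - 177*(-11988)) + 3783) = sqrt((-12464 + 2121876) + 3783) = sqrt(2109412 + 3783) = sqrt(2113195)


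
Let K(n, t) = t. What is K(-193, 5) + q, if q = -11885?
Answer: -11880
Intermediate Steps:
K(-193, 5) + q = 5 - 11885 = -11880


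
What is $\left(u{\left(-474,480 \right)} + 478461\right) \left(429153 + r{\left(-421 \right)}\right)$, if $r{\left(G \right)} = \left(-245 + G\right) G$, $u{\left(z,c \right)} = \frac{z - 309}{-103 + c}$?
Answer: $\frac{4413308455674}{13} \approx 3.3949 \cdot 10^{11}$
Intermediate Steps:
$u{\left(z,c \right)} = \frac{-309 + z}{-103 + c}$
$r{\left(G \right)} = G \left(-245 + G\right)$
$\left(u{\left(-474,480 \right)} + 478461\right) \left(429153 + r{\left(-421 \right)}\right) = \left(\frac{-309 - 474}{-103 + 480} + 478461\right) \left(429153 - 421 \left(-245 - 421\right)\right) = \left(\frac{1}{377} \left(-783\right) + 478461\right) \left(429153 - -280386\right) = \left(\frac{1}{377} \left(-783\right) + 478461\right) \left(429153 + 280386\right) = \left(- \frac{27}{13} + 478461\right) 709539 = \frac{6219966}{13} \cdot 709539 = \frac{4413308455674}{13}$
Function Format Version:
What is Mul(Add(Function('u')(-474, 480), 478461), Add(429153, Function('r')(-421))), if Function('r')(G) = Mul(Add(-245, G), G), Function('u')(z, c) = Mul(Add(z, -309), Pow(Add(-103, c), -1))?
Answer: Rational(4413308455674, 13) ≈ 3.3949e+11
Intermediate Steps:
Function('u')(z, c) = Mul(Pow(Add(-103, c), -1), Add(-309, z)) (Function('u')(z, c) = Mul(Add(-309, z), Pow(Add(-103, c), -1)) = Mul(Pow(Add(-103, c), -1), Add(-309, z)))
Function('r')(G) = Mul(G, Add(-245, G))
Mul(Add(Function('u')(-474, 480), 478461), Add(429153, Function('r')(-421))) = Mul(Add(Mul(Pow(Add(-103, 480), -1), Add(-309, -474)), 478461), Add(429153, Mul(-421, Add(-245, -421)))) = Mul(Add(Mul(Pow(377, -1), -783), 478461), Add(429153, Mul(-421, -666))) = Mul(Add(Mul(Rational(1, 377), -783), 478461), Add(429153, 280386)) = Mul(Add(Rational(-27, 13), 478461), 709539) = Mul(Rational(6219966, 13), 709539) = Rational(4413308455674, 13)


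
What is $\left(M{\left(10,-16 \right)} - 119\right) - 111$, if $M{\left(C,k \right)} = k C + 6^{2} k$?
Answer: $-966$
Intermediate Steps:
$M{\left(C,k \right)} = 36 k + C k$ ($M{\left(C,k \right)} = C k + 36 k = 36 k + C k$)
$\left(M{\left(10,-16 \right)} - 119\right) - 111 = \left(- 16 \left(36 + 10\right) - 119\right) - 111 = \left(\left(-16\right) 46 - 119\right) - 111 = \left(-736 - 119\right) - 111 = -855 - 111 = -966$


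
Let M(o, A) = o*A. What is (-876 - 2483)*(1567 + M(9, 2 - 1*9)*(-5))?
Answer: -6321638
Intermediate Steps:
M(o, A) = A*o
(-876 - 2483)*(1567 + M(9, 2 - 1*9)*(-5)) = (-876 - 2483)*(1567 + ((2 - 1*9)*9)*(-5)) = -3359*(1567 + ((2 - 9)*9)*(-5)) = -3359*(1567 - 7*9*(-5)) = -3359*(1567 - 63*(-5)) = -3359*(1567 + 315) = -3359*1882 = -6321638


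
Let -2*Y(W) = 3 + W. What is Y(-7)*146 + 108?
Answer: 400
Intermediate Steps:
Y(W) = -3/2 - W/2 (Y(W) = -(3 + W)/2 = -3/2 - W/2)
Y(-7)*146 + 108 = (-3/2 - 1/2*(-7))*146 + 108 = (-3/2 + 7/2)*146 + 108 = 2*146 + 108 = 292 + 108 = 400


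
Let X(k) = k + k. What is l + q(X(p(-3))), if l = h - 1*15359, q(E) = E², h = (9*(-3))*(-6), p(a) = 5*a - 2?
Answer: -14041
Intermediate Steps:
p(a) = -2 + 5*a
h = 162 (h = -27*(-6) = 162)
X(k) = 2*k
l = -15197 (l = 162 - 1*15359 = 162 - 15359 = -15197)
l + q(X(p(-3))) = -15197 + (2*(-2 + 5*(-3)))² = -15197 + (2*(-2 - 15))² = -15197 + (2*(-17))² = -15197 + (-34)² = -15197 + 1156 = -14041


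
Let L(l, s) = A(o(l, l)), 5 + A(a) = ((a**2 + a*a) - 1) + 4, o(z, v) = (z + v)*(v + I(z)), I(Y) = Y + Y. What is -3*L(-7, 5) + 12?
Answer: -518598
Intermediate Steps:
I(Y) = 2*Y
o(z, v) = (v + z)*(v + 2*z) (o(z, v) = (z + v)*(v + 2*z) = (v + z)*(v + 2*z))
A(a) = -2 + 2*a**2 (A(a) = -5 + (((a**2 + a*a) - 1) + 4) = -5 + (((a**2 + a**2) - 1) + 4) = -5 + ((2*a**2 - 1) + 4) = -5 + ((-1 + 2*a**2) + 4) = -5 + (3 + 2*a**2) = -2 + 2*a**2)
L(l, s) = -2 + 72*l**4 (L(l, s) = -2 + 2*(l**2 + 2*l**2 + 3*l*l)**2 = -2 + 2*(l**2 + 2*l**2 + 3*l**2)**2 = -2 + 2*(6*l**2)**2 = -2 + 2*(36*l**4) = -2 + 72*l**4)
-3*L(-7, 5) + 12 = -3*(-2 + 72*(-7)**4) + 12 = -3*(-2 + 72*2401) + 12 = -3*(-2 + 172872) + 12 = -3*172870 + 12 = -518610 + 12 = -518598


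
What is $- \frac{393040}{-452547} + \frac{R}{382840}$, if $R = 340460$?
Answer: $\frac{15227279261}{8662654674} \approx 1.7578$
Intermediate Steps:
$- \frac{393040}{-452547} + \frac{R}{382840} = - \frac{393040}{-452547} + \frac{340460}{382840} = \left(-393040\right) \left(- \frac{1}{452547}\right) + 340460 \cdot \frac{1}{382840} = \frac{393040}{452547} + \frac{17023}{19142} = \frac{15227279261}{8662654674}$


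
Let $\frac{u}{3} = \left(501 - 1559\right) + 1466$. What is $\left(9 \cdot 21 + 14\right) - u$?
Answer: $-1021$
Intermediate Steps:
$u = 1224$ ($u = 3 \left(\left(501 - 1559\right) + 1466\right) = 3 \left(-1058 + 1466\right) = 3 \cdot 408 = 1224$)
$\left(9 \cdot 21 + 14\right) - u = \left(9 \cdot 21 + 14\right) - 1224 = \left(189 + 14\right) - 1224 = 203 - 1224 = -1021$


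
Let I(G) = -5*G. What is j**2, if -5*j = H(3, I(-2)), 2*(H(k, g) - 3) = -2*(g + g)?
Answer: 289/25 ≈ 11.560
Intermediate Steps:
H(k, g) = 3 - 2*g (H(k, g) = 3 + (-2*(g + g))/2 = 3 + (-4*g)/2 = 3 - 2*g)
j = 17/5 (j = -(3 - (-10)*(-2))/5 = -(3 - 2*10)/5 = -(3 - 20)/5 = -1/5*(-17) = 17/5 ≈ 3.4000)
j**2 = (17/5)**2 = 289/25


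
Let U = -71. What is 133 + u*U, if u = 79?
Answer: -5476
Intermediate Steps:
133 + u*U = 133 + 79*(-71) = 133 - 5609 = -5476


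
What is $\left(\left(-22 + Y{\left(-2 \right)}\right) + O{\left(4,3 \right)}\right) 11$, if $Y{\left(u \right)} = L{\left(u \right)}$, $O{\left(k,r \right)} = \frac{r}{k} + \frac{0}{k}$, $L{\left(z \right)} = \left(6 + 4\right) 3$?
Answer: $\frac{385}{4} \approx 96.25$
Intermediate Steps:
$L{\left(z \right)} = 30$ ($L{\left(z \right)} = 10 \cdot 3 = 30$)
$O{\left(k,r \right)} = \frac{r}{k}$ ($O{\left(k,r \right)} = \frac{r}{k} + 0 = \frac{r}{k}$)
$Y{\left(u \right)} = 30$
$\left(\left(-22 + Y{\left(-2 \right)}\right) + O{\left(4,3 \right)}\right) 11 = \left(\left(-22 + 30\right) + \frac{3}{4}\right) 11 = \left(8 + 3 \cdot \frac{1}{4}\right) 11 = \left(8 + \frac{3}{4}\right) 11 = \frac{35}{4} \cdot 11 = \frac{385}{4}$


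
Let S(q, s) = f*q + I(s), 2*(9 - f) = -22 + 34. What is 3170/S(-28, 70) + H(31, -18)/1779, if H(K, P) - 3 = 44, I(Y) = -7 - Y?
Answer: -5631863/286419 ≈ -19.663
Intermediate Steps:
H(K, P) = 47 (H(K, P) = 3 + 44 = 47)
f = 3 (f = 9 - (-22 + 34)/2 = 9 - ½*12 = 9 - 6 = 3)
S(q, s) = -7 - s + 3*q (S(q, s) = 3*q + (-7 - s) = -7 - s + 3*q)
3170/S(-28, 70) + H(31, -18)/1779 = 3170/(-7 - 1*70 + 3*(-28)) + 47/1779 = 3170/(-7 - 70 - 84) + 47*(1/1779) = 3170/(-161) + 47/1779 = 3170*(-1/161) + 47/1779 = -3170/161 + 47/1779 = -5631863/286419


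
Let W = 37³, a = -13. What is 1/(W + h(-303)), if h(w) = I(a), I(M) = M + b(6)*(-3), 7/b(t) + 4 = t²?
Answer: 32/1620459 ≈ 1.9748e-5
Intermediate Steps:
W = 50653
b(t) = 7/(-4 + t²)
I(M) = -21/32 + M (I(M) = M + (7/(-4 + 6²))*(-3) = M + (7/(-4 + 36))*(-3) = M + (7/32)*(-3) = M - 21/32 = -21/32 + M)
h(w) = -437/32 (h(w) = -21/32 - 13 = -437/32)
1/(W + h(-303)) = 1/(50653 - 437/32) = 1/(1620459/32) = 32/1620459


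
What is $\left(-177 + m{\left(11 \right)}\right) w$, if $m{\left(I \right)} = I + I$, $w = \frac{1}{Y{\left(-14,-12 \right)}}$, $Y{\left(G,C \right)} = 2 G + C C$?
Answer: $- \frac{155}{116} \approx -1.3362$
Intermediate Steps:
$Y{\left(G,C \right)} = C^{2} + 2 G$ ($Y{\left(G,C \right)} = 2 G + C^{2} = C^{2} + 2 G$)
$w = \frac{1}{116}$ ($w = \frac{1}{\left(-12\right)^{2} + 2 \left(-14\right)} = \frac{1}{144 - 28} = \frac{1}{116} \approx 0.0086207$)
$m{\left(I \right)} = 2 I$
$\left(-177 + m{\left(11 \right)}\right) w = \left(-177 + 2 \cdot 11\right) \frac{1}{116} = \left(-177 + 22\right) \frac{1}{116} = \left(-155\right) \frac{1}{116} = - \frac{155}{116}$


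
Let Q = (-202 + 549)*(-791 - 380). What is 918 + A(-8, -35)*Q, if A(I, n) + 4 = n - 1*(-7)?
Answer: 13003702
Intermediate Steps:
A(I, n) = 3 + n (A(I, n) = -4 + (n - 1*(-7)) = -4 + (n + 7) = -4 + (7 + n) = 3 + n)
Q = -406337 (Q = 347*(-1171) = -406337)
918 + A(-8, -35)*Q = 918 + (3 - 35)*(-406337) = 918 - 32*(-406337) = 918 + 13002784 = 13003702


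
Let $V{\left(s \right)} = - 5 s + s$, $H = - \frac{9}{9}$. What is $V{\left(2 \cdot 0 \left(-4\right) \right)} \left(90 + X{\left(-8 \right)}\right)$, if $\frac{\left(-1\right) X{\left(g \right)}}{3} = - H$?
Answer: $0$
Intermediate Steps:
$H = -1$ ($H = \left(-9\right) \frac{1}{9} = -1$)
$X{\left(g \right)} = -3$ ($X{\left(g \right)} = - 3 \left(\left(-1\right) \left(-1\right)\right) = \left(-3\right) 1 = -3$)
$V{\left(s \right)} = - 4 s$
$V{\left(2 \cdot 0 \left(-4\right) \right)} \left(90 + X{\left(-8 \right)}\right) = - 4 \cdot 2 \cdot 0 \left(-4\right) \left(90 - 3\right) = - 4 \cdot 0 \left(-4\right) 87 = \left(-4\right) 0 \cdot 87 = 0 \cdot 87 = 0$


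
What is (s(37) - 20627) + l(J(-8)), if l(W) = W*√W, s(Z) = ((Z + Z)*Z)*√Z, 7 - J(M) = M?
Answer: -20627 + 15*√15 + 2738*√37 ≈ -3914.3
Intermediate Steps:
J(M) = 7 - M
s(Z) = 2*Z^(5/2) (s(Z) = ((2*Z)*Z)*√Z = (2*Z²)*√Z = 2*Z^(5/2))
l(W) = W^(3/2)
(s(37) - 20627) + l(J(-8)) = (2*37^(5/2) - 20627) + (7 - 1*(-8))^(3/2) = (2*(1369*√37) - 20627) + (7 + 8)^(3/2) = (2738*√37 - 20627) + 15^(3/2) = (-20627 + 2738*√37) + 15*√15 = -20627 + 15*√15 + 2738*√37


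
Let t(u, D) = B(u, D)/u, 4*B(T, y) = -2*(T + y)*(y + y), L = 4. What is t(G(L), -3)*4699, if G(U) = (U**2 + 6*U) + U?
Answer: 577977/44 ≈ 13136.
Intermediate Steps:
G(U) = U**2 + 7*U
B(T, y) = -y*(T + y) (B(T, y) = (-2*(T + y)*(y + y))/4 = (-2*(T + y)*2*y)/4 = (-4*y*(T + y))/4 = -y*(T + y))
t(u, D) = -D*(D + u)/u (t(u, D) = (-D*(u + D))/u = (-D*(D + u))/u = -D*(D + u)/u)
t(G(L), -3)*4699 = -1*(-3)*(-3 + 4*(7 + 4))/4*(7 + 4)*4699 = -1*(-3)*(-3 + 4*11)/4*11*4699 = -1*(-3)*(-3 + 44)/44*4699 = -1*(-3)*1/44*41*4699 = (123/44)*4699 = 577977/44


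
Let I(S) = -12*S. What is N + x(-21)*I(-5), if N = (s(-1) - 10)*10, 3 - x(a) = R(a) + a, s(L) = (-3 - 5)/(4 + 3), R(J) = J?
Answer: 18120/7 ≈ 2588.6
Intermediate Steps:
s(L) = -8/7
x(a) = 3 - 2*a (x(a) = 3 - (a + a) = 3 - 2*a)
N = -780/7 (N = (-8/7 - 10)*10 = -78/7*10 = -780/7 ≈ -111.43)
N + x(-21)*I(-5) = -780/7 + (3 - 2*(-21))*(-12*(-5)) = -780/7 + (3 + 42)*60 = -780/7 + 45*60 = -780/7 + 2700 = 18120/7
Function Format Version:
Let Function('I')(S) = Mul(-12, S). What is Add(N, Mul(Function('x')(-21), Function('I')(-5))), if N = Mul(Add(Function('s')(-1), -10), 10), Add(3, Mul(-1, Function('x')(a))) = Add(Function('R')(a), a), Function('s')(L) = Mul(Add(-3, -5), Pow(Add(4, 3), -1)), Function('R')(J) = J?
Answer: Rational(18120, 7) ≈ 2588.6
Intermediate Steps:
Function('s')(L) = Rational(-8, 7) (Function('s')(L) = Mul(-8, Pow(7, -1)) = Mul(-8, Rational(1, 7)) = Rational(-8, 7))
Function('x')(a) = Add(3, Mul(-2, a)) (Function('x')(a) = Add(3, Mul(-1, Add(a, a))) = Add(3, Mul(-1, Mul(2, a))) = Add(3, Mul(-2, a)))
N = Rational(-780, 7) (N = Mul(Add(Rational(-8, 7), -10), 10) = Mul(Rational(-78, 7), 10) = Rational(-780, 7) ≈ -111.43)
Add(N, Mul(Function('x')(-21), Function('I')(-5))) = Add(Rational(-780, 7), Mul(Add(3, Mul(-2, -21)), Mul(-12, -5))) = Add(Rational(-780, 7), Mul(Add(3, 42), 60)) = Add(Rational(-780, 7), Mul(45, 60)) = Add(Rational(-780, 7), 2700) = Rational(18120, 7)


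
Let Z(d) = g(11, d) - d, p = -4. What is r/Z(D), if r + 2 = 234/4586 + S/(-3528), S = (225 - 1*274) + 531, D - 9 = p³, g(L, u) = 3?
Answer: -8435929/234601416 ≈ -0.035959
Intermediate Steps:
D = -55 (D = 9 + (-4)³ = 9 - 64 = -55)
S = 482 (S = (225 - 274) + 531 = -49 + 531 = 482)
r = -8435929/4044852 (r = -2 + (234/4586 + 482/(-3528)) = -2 + (234*(1/4586) + 482*(-1/3528)) = -2 + (117/2293 - 241/1764) = -2 - 346225/4044852 = -8435929/4044852 ≈ -2.0856)
Z(d) = 3 - d
r/Z(D) = -8435929/(4044852*(3 - 1*(-55))) = -8435929/(4044852*(3 + 55)) = -8435929/4044852/58 = -8435929/4044852*1/58 = -8435929/234601416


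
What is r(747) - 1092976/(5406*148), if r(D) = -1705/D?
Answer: -90858463/24902739 ≈ -3.6485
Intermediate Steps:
r(747) - 1092976/(5406*148) = -1705/747 - 1092976/(5406*148) = -1705*1/747 - 1092976/800088 = -1705/747 - 1092976/800088 = -1705/747 - 1*136622/100011 = -1705/747 - 136622/100011 = -90858463/24902739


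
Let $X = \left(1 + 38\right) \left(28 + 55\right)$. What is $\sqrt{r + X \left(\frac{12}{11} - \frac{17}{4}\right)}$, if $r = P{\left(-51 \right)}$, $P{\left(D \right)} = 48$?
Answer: $\frac{3 i \sqrt{547349}}{22} \approx 100.89 i$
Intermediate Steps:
$X = 3237$ ($X = 39 \cdot 83 = 3237$)
$r = 48$
$\sqrt{r + X \left(\frac{12}{11} - \frac{17}{4}\right)} = \sqrt{48 + 3237 \left(\frac{12}{11} - \frac{17}{4}\right)} = \sqrt{48 + 3237 \left(- \frac{139}{44}\right)} = \sqrt{48 - \frac{449943}{44}} = \sqrt{- \frac{447831}{44}} = \frac{3 i \sqrt{547349}}{22}$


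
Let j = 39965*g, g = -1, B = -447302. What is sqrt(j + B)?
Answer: 11*I*sqrt(4027) ≈ 698.04*I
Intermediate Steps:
j = -39965 (j = 39965*(-1) = -39965)
sqrt(j + B) = sqrt(-39965 - 447302) = sqrt(-487267) = 11*I*sqrt(4027)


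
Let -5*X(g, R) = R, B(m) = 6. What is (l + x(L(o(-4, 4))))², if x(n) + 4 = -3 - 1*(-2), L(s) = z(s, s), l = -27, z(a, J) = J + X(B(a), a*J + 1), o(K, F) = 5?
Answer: 1024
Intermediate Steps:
X(g, R) = -R/5
z(a, J) = -⅕ + J - J*a/5 (z(a, J) = J - (a*J + 1)/5 = J - (J*a + 1)/5 = J - (1 + J*a)/5 = J + (-⅕ - J*a/5) = -⅕ + J - J*a/5)
L(s) = -⅕ + s - s²/5 (L(s) = -⅕ + s - s*s/5 = -⅕ + s - s²/5)
x(n) = -5 (x(n) = -4 + (-3 - 1*(-2)) = -4 + (-3 + 2) = -4 - 1 = -5)
(l + x(L(o(-4, 4))))² = (-27 - 5)² = (-32)² = 1024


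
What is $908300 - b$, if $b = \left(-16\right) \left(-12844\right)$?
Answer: $702796$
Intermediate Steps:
$b = 205504$
$908300 - b = 908300 - 205504 = 702796$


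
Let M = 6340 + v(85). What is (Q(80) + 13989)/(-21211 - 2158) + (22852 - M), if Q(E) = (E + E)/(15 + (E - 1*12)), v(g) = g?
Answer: 31861091482/1939627 ≈ 16426.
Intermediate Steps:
Q(E) = 2*E/(3 + E) (Q(E) = (2*E)/(15 + (E - 12)) = (2*E)/(15 + (-12 + E)) = (2*E)/(3 + E) = 2*E/(3 + E))
M = 6425 (M = 6340 + 85 = 6425)
(Q(80) + 13989)/(-21211 - 2158) + (22852 - M) = (2*80/(3 + 80) + 13989)/(-21211 - 2158) + (22852 - 1*6425) = (2*80/83 + 13989)/(-23369) + (22852 - 6425) = (2*80*(1/83) + 13989)*(-1/23369) + 16427 = (160/83 + 13989)*(-1/23369) + 16427 = (1161247/83)*(-1/23369) + 16427 = -1161247/1939627 + 16427 = 31861091482/1939627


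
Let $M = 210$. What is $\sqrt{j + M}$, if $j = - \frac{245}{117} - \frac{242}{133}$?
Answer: $\frac{\sqrt{5544749119}}{5187} \approx 14.356$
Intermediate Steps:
$j = - \frac{60899}{15561}$ ($j = \left(-245\right) \frac{1}{117} - \frac{242}{133} = - \frac{245}{117} - \frac{242}{133} = - \frac{60899}{15561} \approx -3.9136$)
$\sqrt{j + M} = \sqrt{- \frac{60899}{15561} + 210} = \sqrt{\frac{3206911}{15561}} = \frac{\sqrt{5544749119}}{5187}$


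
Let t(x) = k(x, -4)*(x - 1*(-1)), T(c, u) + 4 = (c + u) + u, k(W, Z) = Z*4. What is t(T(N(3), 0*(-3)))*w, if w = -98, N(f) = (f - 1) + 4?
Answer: 4704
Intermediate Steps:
k(W, Z) = 4*Z
N(f) = 3 + f (N(f) = (-1 + f) + 4 = 3 + f)
T(c, u) = -4 + c + 2*u (T(c, u) = -4 + ((c + u) + u) = -4 + (c + 2*u) = -4 + c + 2*u)
t(x) = -16 - 16*x (t(x) = (4*(-4))*(x - 1*(-1)) = -16*(x + 1) = -16*(1 + x) = -16 - 16*x)
t(T(N(3), 0*(-3)))*w = (-16 - 16*(-4 + (3 + 3) + 2*(0*(-3))))*(-98) = (-16 - 16*(-4 + 6 + 2*0))*(-98) = (-16 - 16*(-4 + 6 + 0))*(-98) = (-16 - 16*2)*(-98) = (-16 - 32)*(-98) = -48*(-98) = 4704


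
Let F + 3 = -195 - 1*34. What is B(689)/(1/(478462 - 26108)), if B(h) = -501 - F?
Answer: -121683226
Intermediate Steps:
F = -232 (F = -3 + (-195 - 1*34) = -3 + (-195 - 34) = -3 - 229 = -232)
B(h) = -269 (B(h) = -501 - 1*(-232) = -501 + 232 = -269)
B(689)/(1/(478462 - 26108)) = -269/(1/(478462 - 26108)) = -269/(1/452354) = -269/1/452354 = -269*452354 = -121683226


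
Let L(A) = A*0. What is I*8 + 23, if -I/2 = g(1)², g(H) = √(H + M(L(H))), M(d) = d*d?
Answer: 7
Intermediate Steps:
L(A) = 0
M(d) = d²
g(H) = √H (g(H) = √(H + 0²) = √(H + 0) = √H)
I = -2 (I = -2*(√1)² = -2*1² = -2*1 = -2)
I*8 + 23 = -2*8 + 23 = -16 + 23 = 7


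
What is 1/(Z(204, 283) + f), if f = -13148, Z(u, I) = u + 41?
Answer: -1/12903 ≈ -7.7501e-5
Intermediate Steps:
Z(u, I) = 41 + u
1/(Z(204, 283) + f) = 1/((41 + 204) - 13148) = 1/(245 - 13148) = 1/(-12903) = -1/12903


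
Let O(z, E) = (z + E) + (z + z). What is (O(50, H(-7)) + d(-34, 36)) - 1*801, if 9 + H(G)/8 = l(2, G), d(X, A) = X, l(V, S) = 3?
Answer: -733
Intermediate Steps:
H(G) = -48 (H(G) = -72 + 8*3 = -72 + 24 = -48)
O(z, E) = E + 3*z (O(z, E) = (E + z) + 2*z = E + 3*z)
(O(50, H(-7)) + d(-34, 36)) - 1*801 = ((-48 + 3*50) - 34) - 1*801 = ((-48 + 150) - 34) - 801 = (102 - 34) - 801 = 68 - 801 = -733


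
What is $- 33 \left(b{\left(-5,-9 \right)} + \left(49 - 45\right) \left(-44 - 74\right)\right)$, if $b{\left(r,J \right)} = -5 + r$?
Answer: $15906$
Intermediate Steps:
$- 33 \left(b{\left(-5,-9 \right)} + \left(49 - 45\right) \left(-44 - 74\right)\right) = - 33 \left(\left(-5 - 5\right) + \left(49 - 45\right) \left(-44 - 74\right)\right) = - 33 \left(-10 + 4 \left(-118\right)\right) = - 33 \left(-10 - 472\right) = \left(-33\right) \left(-482\right) = 15906$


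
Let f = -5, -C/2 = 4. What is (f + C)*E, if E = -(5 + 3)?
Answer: 104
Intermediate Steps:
E = -8 (E = -1*8 = -8)
C = -8 (C = -2*4 = -8)
(f + C)*E = (-5 - 8)*(-8) = -13*(-8) = 104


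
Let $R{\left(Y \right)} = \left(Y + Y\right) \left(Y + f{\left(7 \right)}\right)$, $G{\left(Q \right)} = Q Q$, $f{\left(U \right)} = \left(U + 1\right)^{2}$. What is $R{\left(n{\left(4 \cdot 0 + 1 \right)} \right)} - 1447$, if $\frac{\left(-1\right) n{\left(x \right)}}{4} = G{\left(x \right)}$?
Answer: $-1927$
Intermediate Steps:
$f{\left(U \right)} = \left(1 + U\right)^{2}$
$G{\left(Q \right)} = Q^{2}$
$n{\left(x \right)} = - 4 x^{2}$
$R{\left(Y \right)} = 2 Y \left(64 + Y\right)$ ($R{\left(Y \right)} = \left(Y + Y\right) \left(Y + \left(1 + 7\right)^{2}\right) = 2 Y \left(Y + 8^{2}\right) = 2 Y \left(Y + 64\right) = 2 Y \left(64 + Y\right)$)
$R{\left(n{\left(4 \cdot 0 + 1 \right)} \right)} - 1447 = 2 \left(- 4 \left(4 \cdot 0 + 1\right)^{2}\right) \left(64 - 4 \left(4 \cdot 0 + 1\right)^{2}\right) - 1447 = 2 \left(- 4 \left(0 + 1\right)^{2}\right) \left(64 - 4 \left(0 + 1\right)^{2}\right) - 1447 = 2 \left(- 4 \cdot 1^{2}\right) \left(64 - 4 \cdot 1^{2}\right) - 1447 = 2 \left(\left(-4\right) 1\right) \left(64 - 4\right) - 1447 = 2 \left(-4\right) \left(64 - 4\right) - 1447 = 2 \left(-4\right) 60 - 1447 = -480 - 1447 = -1927$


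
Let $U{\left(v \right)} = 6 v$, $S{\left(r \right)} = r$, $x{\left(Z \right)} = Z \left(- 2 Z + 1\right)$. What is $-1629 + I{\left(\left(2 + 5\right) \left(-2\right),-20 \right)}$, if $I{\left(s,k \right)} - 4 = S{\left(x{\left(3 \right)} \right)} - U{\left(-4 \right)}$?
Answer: $-1616$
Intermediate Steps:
$x{\left(Z \right)} = Z \left(1 - 2 Z\right)$
$I{\left(s,k \right)} = 13$ ($I{\left(s,k \right)} = 4 + \left(3 \left(1 - 6\right) - 6 \left(-4\right)\right) = 4 + \left(3 \left(1 - 6\right) - -24\right) = 4 + \left(3 \left(-5\right) + 24\right) = 4 + \left(-15 + 24\right) = 4 + 9 = 13$)
$-1629 + I{\left(\left(2 + 5\right) \left(-2\right),-20 \right)} = -1629 + 13 = -1616$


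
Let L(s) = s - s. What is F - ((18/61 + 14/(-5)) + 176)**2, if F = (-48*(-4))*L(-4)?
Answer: -2800103056/93025 ≈ -30101.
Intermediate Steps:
L(s) = 0
F = 0 (F = -48*(-4)*0 = 192*0 = 0)
F - ((18/61 + 14/(-5)) + 176)**2 = 0 - ((18/61 + 14/(-5)) + 176)**2 = 0 - ((18*(1/61) + 14*(-1/5)) + 176)**2 = 0 - ((18/61 - 14/5) + 176)**2 = 0 - (-764/305 + 176)**2 = 0 - (52916/305)**2 = 0 - 1*2800103056/93025 = 0 - 2800103056/93025 = -2800103056/93025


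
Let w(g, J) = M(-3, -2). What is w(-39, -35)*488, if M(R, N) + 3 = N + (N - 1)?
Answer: -3904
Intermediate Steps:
M(R, N) = -4 + 2*N (M(R, N) = -3 + (N + (N - 1)) = -3 + (N + (-1 + N)) = -3 + (-1 + 2*N) = -4 + 2*N)
w(g, J) = -8 (w(g, J) = -4 + 2*(-2) = -4 - 4 = -8)
w(-39, -35)*488 = -8*488 = -3904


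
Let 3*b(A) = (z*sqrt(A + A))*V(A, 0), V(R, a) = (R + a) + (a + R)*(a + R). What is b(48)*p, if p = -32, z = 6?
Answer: -602112*sqrt(6) ≈ -1.4749e+6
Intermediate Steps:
V(R, a) = R + a + (R + a)**2 (V(R, a) = (R + a) + (R + a)*(R + a) = (R + a) + (R + a)**2 = R + a + (R + a)**2)
b(A) = 2*sqrt(2)*sqrt(A)*(A + A**2) (b(A) = ((6*sqrt(A + A))*(A + 0 + (A + 0)**2))/3 = ((6*sqrt(2*A))*(A + 0 + A**2))/3 = ((6*(sqrt(2)*sqrt(A)))*(A + A**2))/3 = ((6*sqrt(2)*sqrt(A))*(A + A**2))/3 = (6*sqrt(2)*sqrt(A)*(A + A**2))/3 = 2*sqrt(2)*sqrt(A)*(A + A**2))
b(48)*p = (2*sqrt(2)*48**(3/2)*(1 + 48))*(-32) = (2*sqrt(2)*(192*sqrt(3))*49)*(-32) = (18816*sqrt(6))*(-32) = -602112*sqrt(6)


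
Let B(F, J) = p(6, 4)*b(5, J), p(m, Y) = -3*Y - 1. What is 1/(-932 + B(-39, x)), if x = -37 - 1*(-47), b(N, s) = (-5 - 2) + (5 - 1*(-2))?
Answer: -1/932 ≈ -0.0010730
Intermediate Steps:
b(N, s) = 0 (b(N, s) = -7 + (5 + 2) = -7 + 7 = 0)
p(m, Y) = -1 - 3*Y
x = 10 (x = -37 + 47 = 10)
B(F, J) = 0 (B(F, J) = (-1 - 3*4)*0 = (-1 - 12)*0 = -13*0 = 0)
1/(-932 + B(-39, x)) = 1/(-932 + 0) = 1/(-932) = -1/932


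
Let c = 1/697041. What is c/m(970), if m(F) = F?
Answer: 1/676129770 ≈ 1.4790e-9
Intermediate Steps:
c = 1/697041 ≈ 1.4346e-6
c/m(970) = (1/697041)/970 = (1/697041)*(1/970) = 1/676129770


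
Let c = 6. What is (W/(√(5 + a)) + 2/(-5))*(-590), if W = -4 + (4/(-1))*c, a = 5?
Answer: 236 + 1652*√10 ≈ 5460.1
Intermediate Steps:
W = -28 (W = -4 + (4/(-1))*6 = -4 + (4*(-1))*6 = -4 - 4*6 = -4 - 24 = -28)
(W/(√(5 + a)) + 2/(-5))*(-590) = (-28/√(5 + 5) + 2/(-5))*(-590) = (-28*√10/10 + 2*(-⅕))*(-590) = (-14*√10/5 - ⅖)*(-590) = (-⅖ - 14*√10/5)*(-590) = 236 + 1652*√10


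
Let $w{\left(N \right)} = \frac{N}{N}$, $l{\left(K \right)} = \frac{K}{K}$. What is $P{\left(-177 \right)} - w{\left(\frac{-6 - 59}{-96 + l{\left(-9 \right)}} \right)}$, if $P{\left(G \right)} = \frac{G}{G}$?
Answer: $0$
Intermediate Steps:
$l{\left(K \right)} = 1$
$P{\left(G \right)} = 1$
$w{\left(N \right)} = 1$
$P{\left(-177 \right)} - w{\left(\frac{-6 - 59}{-96 + l{\left(-9 \right)}} \right)} = 1 - 1 = 0$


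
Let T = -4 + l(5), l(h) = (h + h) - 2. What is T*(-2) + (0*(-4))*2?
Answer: -8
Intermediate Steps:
l(h) = -2 + 2*h (l(h) = 2*h - 2 = -2 + 2*h)
T = 4 (T = -4 + (-2 + 2*5) = -4 + (-2 + 10) = -4 + 8 = 4)
T*(-2) + (0*(-4))*2 = 4*(-2) + (0*(-4))*2 = -8 + 0*2 = -8 + 0 = -8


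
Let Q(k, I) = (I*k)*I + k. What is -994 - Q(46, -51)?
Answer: -120686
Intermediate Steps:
Q(k, I) = k + k*I² (Q(k, I) = k*I² + k = k + k*I²)
-994 - Q(46, -51) = -994 - 46*(1 + (-51)²) = -994 - 46*(1 + 2601) = -994 - 46*2602 = -994 - 1*119692 = -994 - 119692 = -120686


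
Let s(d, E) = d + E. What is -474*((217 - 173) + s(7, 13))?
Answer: -30336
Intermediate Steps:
s(d, E) = E + d
-474*((217 - 173) + s(7, 13)) = -474*((217 - 173) + (13 + 7)) = -474*(44 + 20) = -474*64 = -30336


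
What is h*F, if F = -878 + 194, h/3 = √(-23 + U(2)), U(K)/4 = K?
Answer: -2052*I*√15 ≈ -7947.4*I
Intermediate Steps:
U(K) = 4*K
h = 3*I*√15 (h = 3*√(-23 + 4*2) = 3*√(-23 + 8) = 3*√(-15) = 3*(I*√15) = 3*I*√15 ≈ 11.619*I)
F = -684
h*F = (3*I*√15)*(-684) = -2052*I*√15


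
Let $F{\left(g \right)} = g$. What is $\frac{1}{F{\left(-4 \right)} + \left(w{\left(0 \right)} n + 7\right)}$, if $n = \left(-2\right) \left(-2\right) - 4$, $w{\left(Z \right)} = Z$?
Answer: $\frac{1}{3} \approx 0.33333$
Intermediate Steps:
$n = 0$ ($n = 4 - 4 = 0$)
$\frac{1}{F{\left(-4 \right)} + \left(w{\left(0 \right)} n + 7\right)} = \frac{1}{-4 + \left(0 \cdot 0 + 7\right)} = \frac{1}{-4 + \left(0 + 7\right)} = \frac{1}{-4 + 7} = \frac{1}{3}$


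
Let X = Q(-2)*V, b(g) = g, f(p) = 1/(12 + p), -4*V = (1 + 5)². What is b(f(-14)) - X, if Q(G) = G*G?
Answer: 71/2 ≈ 35.500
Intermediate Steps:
Q(G) = G²
V = -9 (V = -(1 + 5)²/4 = -¼*6² = -¼*36 = -9)
X = -36 (X = (-2)²*(-9) = 4*(-9) = -36)
b(f(-14)) - X = 1/(12 - 14) - 1*(-36) = 1/(-2) + 36 = -½ + 36 = 71/2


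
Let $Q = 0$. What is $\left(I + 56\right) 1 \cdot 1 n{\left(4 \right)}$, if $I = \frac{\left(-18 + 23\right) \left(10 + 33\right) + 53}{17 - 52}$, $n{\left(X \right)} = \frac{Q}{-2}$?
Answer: $0$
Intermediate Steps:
$n{\left(X \right)} = 0$ ($n{\left(X \right)} = \frac{0}{-2} = 0 \left(- \frac{1}{2}\right) = 0$)
$I = - \frac{268}{35}$ ($I = \frac{5 \cdot 43 + 53}{-35} = \left(215 + 53\right) \left(- \frac{1}{35}\right) = 268 \left(- \frac{1}{35}\right) = - \frac{268}{35} \approx -7.6571$)
$\left(I + 56\right) 1 \cdot 1 n{\left(4 \right)} = \left(- \frac{268}{35} + 56\right) 1 \cdot 1 \cdot 0 = \frac{1692 \cdot 1 \cdot 0}{35} = \frac{1692}{35} \cdot 0 = 0$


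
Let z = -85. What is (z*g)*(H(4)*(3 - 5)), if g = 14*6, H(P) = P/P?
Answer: 14280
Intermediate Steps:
H(P) = 1
g = 84
(z*g)*(H(4)*(3 - 5)) = (-85*84)*(1*(3 - 5)) = -7140*(-2) = 14280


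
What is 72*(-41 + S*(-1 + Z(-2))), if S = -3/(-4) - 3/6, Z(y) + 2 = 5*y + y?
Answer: -3222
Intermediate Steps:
Z(y) = -2 + 6*y (Z(y) = -2 + (5*y + y) = -2 + 6*y)
S = 1/4 (S = -3*(-1/4) - 3*1/6 = 3/4 - 1/2 = 1/4 ≈ 0.25000)
72*(-41 + S*(-1 + Z(-2))) = 72*(-41 + (-1 + (-2 + 6*(-2)))/4) = 72*(-41 + (-1 + (-2 - 12))/4) = 72*(-41 + (-1 - 14)/4) = 72*(-41 + (1/4)*(-15)) = 72*(-41 - 15/4) = 72*(-179/4) = -3222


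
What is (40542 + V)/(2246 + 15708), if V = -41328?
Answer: -393/8977 ≈ -0.043779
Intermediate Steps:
(40542 + V)/(2246 + 15708) = (40542 - 41328)/(2246 + 15708) = -786/17954 = -786*1/17954 = -393/8977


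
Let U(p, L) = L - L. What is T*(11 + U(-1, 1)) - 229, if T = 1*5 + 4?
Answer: -130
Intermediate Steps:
U(p, L) = 0
T = 9 (T = 5 + 4 = 9)
T*(11 + U(-1, 1)) - 229 = 9*(11 + 0) - 229 = 9*11 - 229 = 99 - 229 = -130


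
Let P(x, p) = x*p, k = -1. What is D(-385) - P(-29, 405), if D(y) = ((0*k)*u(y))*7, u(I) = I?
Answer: 11745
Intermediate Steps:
P(x, p) = p*x
D(y) = 0 (D(y) = ((0*(-1))*y)*7 = (0*y)*7 = 0*7 = 0)
D(-385) - P(-29, 405) = 0 - 405*(-29) = 0 - 1*(-11745) = 0 + 11745 = 11745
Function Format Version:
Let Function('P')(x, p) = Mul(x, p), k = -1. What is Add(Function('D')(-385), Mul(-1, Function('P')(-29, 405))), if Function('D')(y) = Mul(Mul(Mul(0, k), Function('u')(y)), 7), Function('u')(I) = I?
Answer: 11745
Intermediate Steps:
Function('P')(x, p) = Mul(p, x)
Function('D')(y) = 0 (Function('D')(y) = Mul(Mul(Mul(0, -1), y), 7) = Mul(Mul(0, y), 7) = Mul(0, 7) = 0)
Add(Function('D')(-385), Mul(-1, Function('P')(-29, 405))) = Add(0, Mul(-1, Mul(405, -29))) = Add(0, Mul(-1, -11745)) = Add(0, 11745) = 11745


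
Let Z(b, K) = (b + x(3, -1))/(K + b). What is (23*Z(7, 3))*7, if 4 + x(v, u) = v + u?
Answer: 161/2 ≈ 80.500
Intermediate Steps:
x(v, u) = -4 + u + v (x(v, u) = -4 + (v + u) = -4 + (u + v) = -4 + u + v)
Z(b, K) = (-2 + b)/(K + b) (Z(b, K) = (b + (-4 - 1 + 3))/(K + b) = (b - 2)/(K + b) = (-2 + b)/(K + b))
(23*Z(7, 3))*7 = (23*((-2 + 7)/(3 + 7)))*7 = (23*(5/10))*7 = (23*((⅒)*5))*7 = (23*(½))*7 = (23/2)*7 = 161/2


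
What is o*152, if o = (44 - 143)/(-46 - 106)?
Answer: 99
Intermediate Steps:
o = 99/152 (o = -99/(-152) = -99*(-1/152) = 99/152 ≈ 0.65132)
o*152 = (99/152)*152 = 99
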